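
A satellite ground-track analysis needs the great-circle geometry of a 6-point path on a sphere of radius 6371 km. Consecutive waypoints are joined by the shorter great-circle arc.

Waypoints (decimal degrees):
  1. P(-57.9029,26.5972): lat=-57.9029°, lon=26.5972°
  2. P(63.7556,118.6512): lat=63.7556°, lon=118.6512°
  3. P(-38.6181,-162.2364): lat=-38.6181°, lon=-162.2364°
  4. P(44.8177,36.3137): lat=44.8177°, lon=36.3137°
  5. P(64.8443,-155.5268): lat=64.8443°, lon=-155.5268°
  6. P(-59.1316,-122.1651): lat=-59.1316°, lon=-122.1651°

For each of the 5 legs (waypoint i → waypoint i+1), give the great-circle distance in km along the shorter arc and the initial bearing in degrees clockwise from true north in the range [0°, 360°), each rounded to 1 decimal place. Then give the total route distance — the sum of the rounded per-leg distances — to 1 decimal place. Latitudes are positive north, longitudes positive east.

Leg 1: dist=15589.1 km, bearing=43.7°
Leg 2: dist=13303.2 km, bearing=118.0°
Leg 3: dist=18333.2 km, bearing=300.1°
Leg 4: dist=7777.8 km, bearing=5.3°
Leg 5: dist=14065.8 km, bearing=159.5°
Total: 69069.1 km

Leg 1: φ1=-1.0105963, φ2=1.1127451, Δφ=2.1233414, Δλ=1.6066454 rad; a=sin²(Δφ/2)+cosφ1·cosφ2·sin²(Δλ/2)=0.8841214037; c=2·atan2(√a, √(1-a))=2.446888006; dist=6371·c=15589.123 ≈ 15589.1 km; running total=15589.1 km
Leg 1 bearing: y=sinΔλ·cosφ2=0.44191691, x=cosφ1·sinφ2-sinφ1·cosφ2·cosΔλ=0.46315487; θ=atan2(y, x)=43.6558° ≈ 43.7°
Leg 2: φ1=1.1127451, φ2=-0.6740130, Δφ=-1.7867581, Δλ=-4.9024134 rad; a=sin²(Δφ/2)+cosφ1·cosφ2·sin²(Δλ/2)=0.7472647769; c=2·atan2(√a, √(1-a))=2.088089810; dist=6371·c=13303.220 ≈ 13303.2 km; running total=28892.3 km
Leg 2 bearing: y=sinΔλ·cosφ2=0.76725923, x=cosφ1·sinφ2-sinφ1·cosφ2·cosΔλ=-0.40835499; θ=atan2(y, x)=118.0231° ≈ 118.0°
Leg 3: φ1=-0.6740130, φ2=0.7822164, Δφ=1.4562294, Δλ=3.4653530 rad; a=sin²(Δφ/2)+cosφ1·cosφ2·sin²(Δλ/2)=0.9826784755; c=2·atan2(√a, √(1-a))=2.877604240; dist=6371·c=18333.217 ≈ 18333.2 km; running total=47225.5 km
Leg 3 bearing: y=sinΔλ·cosφ2=-0.22566914, x=cosφ1·sinφ2-sinφ1·cosφ2·cosΔλ=0.13099387; θ=atan2(y, x)=-59.8662° <0 so +360° → 300.1338° ≈ 300.1°
Leg 4: φ1=0.7822164, φ2=1.1317465, Δφ=0.3495301, Δλ=-3.3482484 rad; a=sin²(Δφ/2)+cosφ1·cosφ2·sin²(Δλ/2)=0.3285567075; c=2·atan2(√a, √(1-a))=1.220808274; dist=6371·c=7777.770 ≈ 7777.8 km; running total=55003.3 km
Leg 4 bearing: y=sinΔλ·cosφ2=0.08722119, x=cosφ1·sinφ2-sinφ1·cosφ2·cosΔλ=0.93531880; θ=atan2(y, x)=5.3276° ≈ 5.3°
Leg 5: φ1=1.1317465, φ2=-1.0320411, Δφ=-2.1637876, Δλ=0.5822715 rad; a=sin²(Δφ/2)+cosφ1·cosφ2·sin²(Δλ/2)=0.7973913664; c=2·atan2(√a, √(1-a))=2.207791677; dist=6371·c=14065.841 ≈ 14065.8 km; running total=69069.1 km
Leg 5 bearing: y=sinΔλ·cosφ2=0.28214763, x=cosφ1·sinφ2-sinφ1·cosφ2·cosΔλ=-0.75274579; θ=atan2(y, x)=159.4528° ≈ 159.5°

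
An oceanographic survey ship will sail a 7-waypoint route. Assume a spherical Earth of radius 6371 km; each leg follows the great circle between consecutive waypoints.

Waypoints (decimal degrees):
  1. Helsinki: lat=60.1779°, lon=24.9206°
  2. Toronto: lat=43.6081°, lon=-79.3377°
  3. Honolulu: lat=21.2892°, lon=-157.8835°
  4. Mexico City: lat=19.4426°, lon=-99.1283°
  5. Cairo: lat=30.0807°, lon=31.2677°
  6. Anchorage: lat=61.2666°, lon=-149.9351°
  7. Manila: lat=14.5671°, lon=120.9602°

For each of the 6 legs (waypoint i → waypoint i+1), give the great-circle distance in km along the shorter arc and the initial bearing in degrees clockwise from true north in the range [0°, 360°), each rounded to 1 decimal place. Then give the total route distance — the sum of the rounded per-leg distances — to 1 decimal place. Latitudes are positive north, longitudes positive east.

Leg 1: dist=6600.1 km, bearing=305.3°
Leg 2: dist=7493.8 km, bearing=278.4°
Leg 3: dist=6092.2 km, bearing=80.7°
Leg 4: dist=12367.2 km, bearing=45.0°
Leg 5: dist=9857.1 km, bearing=0.6°
Leg 6: dist=8543.3 km, bearing=276.3°
Total: 50953.7 km

Leg 1: φ1=1.0503025, φ2=0.7611049, Δφ=-0.2891976, Δλ=-1.8196506 rad; a=sin²(Δφ/2)+cosφ1·cosφ2·sin²(Δλ/2)=0.2451514599; c=2·atan2(√a, √(1-a))=1.035963661; dist=6371·c=6600.124 ≈ 6600.1 km; running total=6600.1 km
Leg 1 bearing: y=sinΔλ·cosφ2=-0.70176943, x=cosφ1·sinφ2-sinφ1·cosφ2·cosΔλ=0.49772338; θ=atan2(y, x)=-54.6542° <0 so +360° → 305.3458° ≈ 305.3°
Leg 2: φ1=0.7611049, φ2=0.3715666, Δφ=-0.3895383, Δλ=-1.3708828 rad; a=sin²(Δφ/2)+cosφ1·cosφ2·sin²(Δλ/2)=0.3078005435; c=2·atan2(√a, √(1-a))=1.176239706; dist=6371·c=7493.823 ≈ 7493.8 km; running total=14093.9 km
Leg 2 bearing: y=sinΔλ·cosφ2=-0.91320253, x=cosφ1·sinφ2-sinφ1·cosφ2·cosΔλ=0.13527236; θ=atan2(y, x)=-81.5741° <0 so +360° → 278.4259° ≈ 278.4°
Leg 3: φ1=0.3715666, φ2=0.3393374, Δφ=-0.0322292, Δλ=1.0254717 rad; a=sin²(Δφ/2)+cosφ1·cosφ2·sin²(Δλ/2)=0.2117030269; c=2·atan2(√a, √(1-a))=0.956242618; dist=6371·c=6092.222 ≈ 6092.2 km; running total=20186.1 km
Leg 3 bearing: y=sinΔλ·cosφ2=0.80620528, x=cosφ1·sinφ2-sinφ1·cosφ2·cosΔλ=0.13256116; θ=atan2(y, x)=80.6626° ≈ 80.7°
Leg 4: φ1=0.3393374, φ2=0.5250073, Δφ=0.1856699, Δλ=2.2758395 rad; a=sin²(Δφ/2)+cosφ1·cosφ2·sin²(Δλ/2)=0.6809848713; c=2·atan2(√a, √(1-a))=1.941176383; dist=6371·c=12367.235 ≈ 12367.2 km; running total=32553.3 km
Leg 4 bearing: y=sinΔλ·cosφ2=0.65901371, x=cosφ1·sinφ2-sinφ1·cosφ2·cosΔλ=0.65930178; θ=atan2(y, x)=44.9875° ≈ 45.0°
Leg 5: φ1=0.5250073, φ2=1.0693039, Δφ=0.5442966, Δλ=-3.1625855 rad; a=sin²(Δφ/2)+cosφ1·cosφ2·sin²(Δλ/2)=0.4881978432; c=2·atan2(√a, √(1-a))=1.547189821; dist=6371·c=9857.146 ≈ 9857.1 km; running total=42410.4 km
Leg 5 bearing: y=sinΔλ·cosφ2=0.01009124, x=cosφ1·sinφ2-sinφ1·cosφ2·cosΔλ=0.99967045; θ=atan2(y, x)=0.5784° ≈ 0.6°
Leg 6: φ1=1.0693039, φ2=0.2542439, Δφ=-0.8150600, Δλ=4.7280149 rad; a=sin²(Δφ/2)+cosφ1·cosφ2·sin²(Δλ/2)=0.3860930325; c=2·atan2(√a, √(1-a))=1.340964336; dist=6371·c=8543.284 ≈ 8543.3 km; running total=50953.7 km
Leg 6 bearing: y=sinΔλ·cosφ2=-0.96773559, x=cosφ1·sinφ2-sinφ1·cosφ2·cosΔλ=0.10765050; θ=atan2(y, x)=-83.6525° <0 so +360° → 276.3475° ≈ 276.3°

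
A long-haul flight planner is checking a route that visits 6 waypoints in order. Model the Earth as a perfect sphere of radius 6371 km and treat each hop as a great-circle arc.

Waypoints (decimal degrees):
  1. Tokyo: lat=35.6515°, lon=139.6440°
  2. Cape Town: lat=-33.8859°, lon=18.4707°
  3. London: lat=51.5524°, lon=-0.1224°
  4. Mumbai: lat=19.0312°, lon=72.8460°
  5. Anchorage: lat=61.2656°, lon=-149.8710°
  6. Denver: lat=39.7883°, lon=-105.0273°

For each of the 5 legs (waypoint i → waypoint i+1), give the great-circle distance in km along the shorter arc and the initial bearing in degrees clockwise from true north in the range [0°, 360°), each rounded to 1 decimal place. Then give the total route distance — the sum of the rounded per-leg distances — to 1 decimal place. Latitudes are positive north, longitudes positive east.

Leg 1: dist=14720.8 km, bearing=254.1°
Leg 2: dist=9672.3 km, bearing=348.5°
Leg 3: dist=7193.0 km, bearing=90.9°
Leg 4: dist=10313.3 km, bearing=19.1°
Leg 5: dist=3848.0 km, bearing=107.4°
Total: 45747.4 km

Leg 1: φ1=0.6222361, φ2=-0.5914205, Δφ=-1.2136566, Δλ=-2.1148731 rad; a=sin²(Δφ/2)+cosφ1·cosφ2·sin²(Δλ/2)=0.8370681734; c=2·atan2(√a, √(1-a))=2.310591104; dist=6371·c=14720.776 ≈ 14720.8 km; running total=14720.8 km
Leg 1 bearing: y=sinΔλ·cosφ2=-0.71028055, x=cosφ1·sinφ2-sinφ1·cosφ2·cosΔλ=-0.20258758; θ=atan2(y, x)=-105.9193° <0 so +360° → 254.0807° ≈ 254.1°
Leg 2: φ1=-0.5914205, φ2=0.8997591, Δφ=1.4911796, Δλ=-0.3245108 rad; a=sin²(Δφ/2)+cosφ1·cosφ2·sin²(Δλ/2)=0.4737043923; c=2·atan2(√a, √(1-a))=1.518180838; dist=6371·c=9672.330 ≈ 9672.3 km; running total=24393.1 km
Leg 2 bearing: y=sinΔλ·cosφ2=-0.19825749, x=cosφ1·sinφ2-sinφ1·cosφ2·cosΔλ=0.97873803; θ=atan2(y, x)=-11.4511° <0 so +360° → 348.5489° ≈ 348.5°
Leg 3: φ1=0.8997591, φ2=0.3321571, Δφ=-0.5676020, Δλ=1.2735388 rad; a=sin²(Δφ/2)+cosφ1·cosφ2·sin²(Δλ/2)=0.2862248544; c=2·atan2(√a, √(1-a))=1.129015172; dist=6371·c=7192.956 ≈ 7193.0 km; running total=31586.1 km
Leg 3 bearing: y=sinΔλ·cosφ2=0.90388166, x=cosφ1·sinφ2-sinφ1·cosφ2·cosΔλ=-0.01409562; θ=atan2(y, x)=90.8934° ≈ 90.9°
Leg 4: φ1=0.3321571, φ2=1.0692864, Δφ=0.7371293, Δλ=-3.8871450 rad; a=sin²(Δφ/2)+cosφ1·cosφ2·sin²(Δλ/2)=0.5239894322; c=2·atan2(√a, √(1-a))=1.618793618; dist=6371·c=10313.334 ≈ 10313.3 km; running total=41899.4 km
Leg 4 bearing: y=sinΔλ·cosφ2=0.32613011, x=cosφ1·sinφ2-sinφ1·cosφ2·cosΔλ=0.94410655; θ=atan2(y, x)=19.0568° ≈ 19.1°
Leg 5: φ1=1.0692864, φ2=0.6944368, Δφ=-0.3748496, Δλ=0.7826702 rad; a=sin²(Δφ/2)+cosφ1·cosφ2·sin²(Δλ/2)=0.0884624440; c=2·atan2(√a, √(1-a))=0.603991788; dist=6371·c=3848.032 ≈ 3848.0 km; running total=45747.4 km
Leg 5 bearing: y=sinΔλ·cosφ2=0.54186665, x=cosφ1·sinφ2-sinφ1·cosφ2·cosΔλ=-0.17008201; θ=atan2(y, x)=107.4261° ≈ 107.4°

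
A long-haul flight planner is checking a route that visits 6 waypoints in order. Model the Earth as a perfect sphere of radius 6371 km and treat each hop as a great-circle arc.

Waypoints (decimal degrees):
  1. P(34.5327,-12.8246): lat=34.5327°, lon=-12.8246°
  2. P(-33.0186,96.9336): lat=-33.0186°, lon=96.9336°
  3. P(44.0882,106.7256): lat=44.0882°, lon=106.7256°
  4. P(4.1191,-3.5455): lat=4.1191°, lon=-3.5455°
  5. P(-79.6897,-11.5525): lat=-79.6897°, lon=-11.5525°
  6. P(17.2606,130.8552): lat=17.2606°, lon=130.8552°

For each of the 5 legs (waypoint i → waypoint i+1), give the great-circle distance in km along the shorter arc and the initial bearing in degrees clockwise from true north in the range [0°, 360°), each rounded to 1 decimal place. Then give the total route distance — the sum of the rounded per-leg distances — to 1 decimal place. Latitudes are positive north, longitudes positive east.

Leg 1: dist=13660.0 km, bearing=110.1°
Leg 2: dist=8631.2 km, bearing=7.2°
Leg 3: dist=11278.9 km, bearing=287.3°
Leg 4: dist=9330.3 km, bearing=181.4°
Leg 5: dist=12820.8 km, bearing=139.9°
Total: 55721.2 km

Leg 1: φ1=0.6027093, φ2=-0.5762833, Δφ=-1.1789926, Δλ=1.9156420 rad; a=sin²(Δφ/2)+cosφ1·cosφ2·sin²(Δλ/2)=0.7712037858; c=2·atan2(√a, √(1-a))=2.144096557; dist=6371·c=13660.039 ≈ 13660.0 km; running total=13660.0 km
Leg 1 bearing: y=sinΔλ·cosφ2=0.78912962, x=cosφ1·sinφ2-sinφ1·cosφ2·cosΔλ=-0.28821602; θ=atan2(y, x)=110.0639° ≈ 110.1°
Leg 2: φ1=-0.5762833, φ2=0.7694843, Δφ=1.3457675, Δλ=0.1709026 rad; a=sin²(Δφ/2)+cosφ1·cosφ2·sin²(Δλ/2)=0.3928197853; c=2·atan2(√a, √(1-a))=1.354759335; dist=6371·c=8631.172 ≈ 8631.2 km; running total=22291.2 km
Leg 2 bearing: y=sinΔλ·cosφ2=0.12215748, x=cosφ1·sinφ2-sinφ1·cosφ2·cosΔλ=0.96908573; θ=atan2(y, x)=7.1845° ≈ 7.2°
Leg 3: φ1=0.7694843, φ2=0.0718919, Δφ=-0.6975924, Δλ=-1.9245938 rad; a=sin²(Δφ/2)+cosφ1·cosφ2·sin²(Δλ/2)=0.5991169702; c=2·atan2(√a, √(1-a))=1.770352101; dist=6371·c=11278.913 ≈ 11278.9 km; running total=33570.1 km
Leg 3 bearing: y=sinΔλ·cosφ2=-0.93564069, x=cosφ1·sinφ2-sinφ1·cosφ2·cosΔλ=0.29202706; θ=atan2(y, x)=-72.6661° <0 so +360° → 287.3339° ≈ 287.3°
Leg 4: φ1=0.0718919, φ2=-1.3908476, Δφ=-1.4627395, Δλ=-0.1397485 rad; a=sin²(Δφ/2)+cosφ1·cosφ2·sin²(Δλ/2)=0.4469468429; c=2·atan2(√a, √(1-a))=1.464489896; dist=6371·c=9330.265 ≈ 9330.3 km; running total=42900.4 km
Leg 4 bearing: y=sinΔλ·cosφ2=-0.02493073, x=cosφ1·sinφ2-sinφ1·cosφ2·cosΔλ=-0.99404221; θ=atan2(y, x)=-178.5633° <0 so +360° → 181.4367° ≈ 181.4°
Leg 5: φ1=-1.3908476, φ2=0.3012543, Δφ=1.6921019, Δλ=2.4854832 rad; a=sin²(Δφ/2)+cosφ1·cosφ2·sin²(Δλ/2)=0.7136791476; c=2·atan2(√a, √(1-a))=2.012365105; dist=6371·c=12820.778 ≈ 12820.8 km; running total=55721.2 km
Leg 5 bearing: y=sinΔλ·cosφ2=0.58256563, x=cosφ1·sinφ2-sinφ1·cosφ2·cosΔλ=-0.69136255; θ=atan2(y, x)=139.8814° ≈ 139.9°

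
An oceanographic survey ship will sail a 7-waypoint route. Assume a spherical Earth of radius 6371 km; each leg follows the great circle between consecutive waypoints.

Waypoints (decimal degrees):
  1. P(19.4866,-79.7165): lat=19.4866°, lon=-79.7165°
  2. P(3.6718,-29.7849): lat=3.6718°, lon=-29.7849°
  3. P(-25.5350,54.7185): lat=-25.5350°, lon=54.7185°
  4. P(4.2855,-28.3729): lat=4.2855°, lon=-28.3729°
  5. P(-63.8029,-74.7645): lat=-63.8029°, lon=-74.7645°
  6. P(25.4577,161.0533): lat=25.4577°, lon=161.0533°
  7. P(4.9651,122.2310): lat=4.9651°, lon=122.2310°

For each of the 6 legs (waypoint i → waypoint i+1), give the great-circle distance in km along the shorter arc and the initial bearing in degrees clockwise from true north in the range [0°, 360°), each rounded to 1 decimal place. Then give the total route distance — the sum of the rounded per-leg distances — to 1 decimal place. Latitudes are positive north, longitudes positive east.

Leg 1: dist=5690.4 km, bearing=101.4°
Leg 2: dist=9633.7 km, bearing=115.9°
Leg 3: dist=9522.7 km, bearing=276.9°
Leg 4: dist=8485.8 km, bearing=199.2°
Leg 5: dist=14184.4 km, bearing=250.4°
Leg 6: dist=4718.9 km, bearing=247.8°
Total: 52235.9 km

Leg 1: φ1=0.3401053, φ2=0.0640850, Δφ=-0.2760203, Δλ=0.8714708 rad; a=sin²(Δφ/2)+cosφ1·cosφ2·sin²(Δλ/2)=0.1865261414; c=2·atan2(√a, √(1-a))=0.893167219; dist=6371·c=5690.368 ≈ 5690.4 km; running total=5690.4 km
Leg 1 bearing: y=sinΔλ·cosφ2=0.76370562, x=cosφ1·sinφ2-sinφ1·cosφ2·cosΔλ=-0.15391649; θ=atan2(y, x)=101.3947° ≈ 101.4°
Leg 2: φ1=0.0640850, φ2=-0.4456698, Δφ=-0.5097548, Δλ=1.4748626 rad; a=sin²(Δφ/2)+cosφ1·cosφ2·sin²(Δλ/2)=0.4706763507; c=2·atan2(√a, √(1-a))=1.512115357; dist=6371·c=9633.687 ≈ 9633.7 km; running total=15324.1 km
Leg 2 bearing: y=sinΔλ·cosφ2=0.89817315, x=cosφ1·sinφ2-sinφ1·cosφ2·cosΔλ=-0.43571262; θ=atan2(y, x)=115.8785° ≈ 115.9°
Leg 3: φ1=-0.4456698, φ2=0.0747961, Δφ=0.5204659, Δλ=-1.4502185 rad; a=sin²(Δφ/2)+cosφ1·cosφ2·sin²(Δλ/2)=0.4619893002; c=2·atan2(√a, √(1-a))=1.494701512; dist=6371·c=9522.743 ≈ 9522.7 km; running total=24846.8 km
Leg 3 bearing: y=sinΔλ·cosφ2=-0.98996368, x=cosφ1·sinφ2-sinφ1·cosφ2·cosΔλ=0.11913299; θ=atan2(y, x)=-83.1380° <0 so +360° → 276.8620° ≈ 276.9°
Leg 4: φ1=0.0747961, φ2=-1.1135707, Δφ=-1.1883668, Δλ=-0.8096862 rad; a=sin²(Δφ/2)+cosφ1·cosφ2·sin²(Δλ/2)=0.3817076173; c=2·atan2(√a, √(1-a))=1.331947012; dist=6371·c=8485.834 ≈ 8485.8 km; running total=33332.6 km
Leg 4 bearing: y=sinΔλ·cosφ2=-0.31964859, x=cosφ1·sinφ2-sinφ1·cosφ2·cosΔλ=-0.91752516; θ=atan2(y, x)=-160.7926° <0 so +360° → 199.2074° ≈ 199.2°
Leg 5: φ1=-1.1135707, φ2=0.4443207, Δφ=1.5578914, Δλ=4.1157970 rad; a=sin²(Δφ/2)+cosφ1·cosφ2·sin²(Δλ/2)=0.8048164956; c=2·atan2(√a, √(1-a))=2.226393840; dist=6371·c=14184.355 ≈ 14184.4 km; running total=47517.0 km
Leg 5 bearing: y=sinΔλ·cosφ2=-0.74693106, x=cosφ1·sinφ2-sinφ1·cosφ2·cosΔλ=-0.26540839; θ=atan2(y, x)=-109.5617° <0 so +360° → 250.4383° ≈ 250.4°
Leg 6: φ1=0.4443207, φ2=0.0866573, Δφ=-0.3576633, Δλ=-0.6775770 rad; a=sin²(Δφ/2)+cosφ1·cosφ2·sin²(Δλ/2)=0.1309953927; c=2·atan2(√a, √(1-a))=0.740680974; dist=6371·c=4718.878 ≈ 4718.9 km; running total=52235.9 km
Leg 6 bearing: y=sinΔλ·cosφ2=-0.62455468, x=cosφ1·sinφ2-sinφ1·cosφ2·cosΔλ=-0.25548747; θ=atan2(y, x)=-112.2481° <0 so +360° → 247.7519° ≈ 247.8°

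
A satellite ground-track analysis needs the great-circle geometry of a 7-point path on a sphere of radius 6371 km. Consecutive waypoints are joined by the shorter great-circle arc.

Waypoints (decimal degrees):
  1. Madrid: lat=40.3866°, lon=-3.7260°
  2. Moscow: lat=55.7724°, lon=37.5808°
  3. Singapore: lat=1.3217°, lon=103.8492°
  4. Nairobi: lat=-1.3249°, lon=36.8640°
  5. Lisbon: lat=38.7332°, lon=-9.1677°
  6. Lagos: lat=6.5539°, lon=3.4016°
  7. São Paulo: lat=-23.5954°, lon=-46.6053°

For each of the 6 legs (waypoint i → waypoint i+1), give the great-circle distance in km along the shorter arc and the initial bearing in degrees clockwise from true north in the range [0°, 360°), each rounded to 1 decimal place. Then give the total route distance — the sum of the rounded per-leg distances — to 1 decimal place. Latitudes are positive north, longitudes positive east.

Leg 1: φ1=0.7048791, φ2=0.9734120, Δφ=0.2685329, Δλ=0.7209397 rad; a=sin²(Δφ/2)+cosφ1·cosφ2·sin²(Δλ/2)=0.0712199646; c=2·atan2(√a, √(1-a))=0.540288980; dist=6371·c=3442.181 ≈ 3442.2 km; running total=3442.2 km
Leg 1 bearing: y=sinΔλ·cosφ2=0.37128903, x=cosφ1·sinφ2-sinφ1·cosφ2·cosΔλ=0.35599885; θ=atan2(y, x)=46.2044° ≈ 46.2°
Leg 2: φ1=0.9734120, φ2=0.0230680, Δφ=-0.9503440, Δλ=1.1566018 rad; a=sin²(Δφ/2)+cosφ1·cosφ2·sin²(Δλ/2)=0.3773083774; c=2·atan2(√a, √(1-a))=1.322881322; dist=6371·c=8428.077 ≈ 8428.1 km; running total=11870.3 km
Leg 2 bearing: y=sinΔλ·cosφ2=0.91519721, x=cosφ1·sinφ2-sinφ1·cosφ2·cosΔλ=-0.31968911; θ=atan2(y, x)=109.2549° ≈ 109.3°
Leg 3: φ1=0.0230680, φ2=-0.0231239, Δφ=-0.0461919, Δλ=-1.1691123 rad; a=sin²(Δφ/2)+cosφ1·cosφ2·sin²(Δλ/2)=0.3048864759; c=2·atan2(√a, √(1-a))=1.169918148; dist=6371·c=7453.549 ≈ 7453.5 km; running total=19323.8 km
Leg 3 bearing: y=sinΔλ·cosφ2=-0.92015783, x=cosφ1·sinφ2-sinφ1·cosφ2·cosΔλ=-0.03213132; θ=atan2(y, x)=-91.9999° <0 so +360° → 268.0001° ≈ 268.0°
Leg 4: φ1=-0.0231239, φ2=0.6760219, Δφ=0.6991457, Δλ=-0.8034047 rad; a=sin²(Δφ/2)+cosφ1·cosφ2·sin²(Δλ/2)=0.2365208844; c=2·atan2(√a, √(1-a))=1.015778759; dist=6371·c=6471.526 ≈ 6471.5 km; running total=25795.3 km
Leg 4 bearing: y=sinΔλ·cosφ2=-0.56143367, x=cosφ1·sinφ2-sinφ1·cosφ2·cosΔλ=0.63804958; θ=atan2(y, x)=-41.3452° <0 so +360° → 318.6548° ≈ 318.7°
Leg 5: φ1=0.6760219, φ2=0.1143871, Δφ=-0.5616347, Δλ=0.2193757 rad; a=sin²(Δφ/2)+cosφ1·cosφ2·sin²(Δλ/2)=0.0860938438; c=2·atan2(√a, √(1-a))=0.595599522; dist=6371·c=3794.565 ≈ 3794.6 km; running total=29589.9 km
Leg 5 bearing: y=sinΔλ·cosφ2=0.21619813, x=cosφ1·sinφ2-sinφ1·cosφ2·cosΔλ=-0.51767281; θ=atan2(y, x)=157.3329° ≈ 157.3°
Leg 6: φ1=0.1143871, φ2=-0.4118174, Δφ=-0.5262046, Δλ=-0.8727851 rad; a=sin²(Δφ/2)+cosφ1·cosφ2·sin²(Δλ/2)=0.2302863873; c=2·atan2(√a, √(1-a))=1.001039595; dist=6371·c=6377.623 ≈ 6377.6 km; running total=35967.5 km
Leg 6 bearing: y=sinΔλ·cosφ2=-0.70207013, x=cosφ1·sinφ2-sinφ1·cosφ2·cosΔλ=-0.46488257; θ=atan2(y, x)=-123.5109° <0 so +360° → 236.4891° ≈ 236.5°

Leg 1: dist=3442.2 km, bearing=46.2°
Leg 2: dist=8428.1 km, bearing=109.3°
Leg 3: dist=7453.5 km, bearing=268.0°
Leg 4: dist=6471.5 km, bearing=318.7°
Leg 5: dist=3794.6 km, bearing=157.3°
Leg 6: dist=6377.6 km, bearing=236.5°
Total: 35967.5 km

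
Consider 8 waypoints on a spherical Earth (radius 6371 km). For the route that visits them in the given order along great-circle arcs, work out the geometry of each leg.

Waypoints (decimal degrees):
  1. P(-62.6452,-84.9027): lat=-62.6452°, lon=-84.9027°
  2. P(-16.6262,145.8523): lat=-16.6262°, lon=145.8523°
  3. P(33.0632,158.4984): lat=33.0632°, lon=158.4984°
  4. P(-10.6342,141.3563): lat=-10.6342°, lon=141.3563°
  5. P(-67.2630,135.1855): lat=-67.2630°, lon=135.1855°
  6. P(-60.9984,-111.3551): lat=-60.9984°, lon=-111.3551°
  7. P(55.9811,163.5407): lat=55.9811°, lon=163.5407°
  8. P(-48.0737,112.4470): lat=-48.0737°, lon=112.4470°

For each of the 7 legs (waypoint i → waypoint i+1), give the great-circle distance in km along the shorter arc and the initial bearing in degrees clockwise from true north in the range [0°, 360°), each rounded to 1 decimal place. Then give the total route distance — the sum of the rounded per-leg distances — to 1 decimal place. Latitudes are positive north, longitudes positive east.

Leg 1: φ1=-1.0933650, φ2=-0.2901819, Δφ=0.8031831, Δλ=4.0274345 rad; a=sin²(Δφ/2)+cosφ1·cosφ2·sin²(Δλ/2)=0.5122058633; c=2·atan2(√a, √(1-a))=1.595210479; dist=6371·c=10163.086 ≈ 10163.1 km; running total=10163.1 km
Leg 1 bearing: y=sinΔλ·cosφ2=-0.74206961, x=cosφ1·sinφ2-sinφ1·cosφ2·cosΔλ=-0.66987817; θ=atan2(y, x)=-132.0731° <0 so +360° → 227.9269° ≈ 227.9°
Leg 2: φ1=-0.2901819, φ2=0.5770617, Δφ=0.8672436, Δλ=0.2207161 rad; a=sin²(Δφ/2)+cosφ1·cosφ2·sin²(Δλ/2)=0.1862749621; c=2·atan2(√a, √(1-a))=0.892522226; dist=6371·c=5686.259 ≈ 5686.3 km; running total=15849.4 km
Leg 2 bearing: y=sinΔλ·cosφ2=0.18347716, x=cosφ1·sinφ2-sinφ1·cosφ2·cosΔλ=0.75673148; θ=atan2(y, x)=13.6289° ≈ 13.6°
Leg 3: φ1=0.5770617, φ2=-0.1856018, Δφ=-0.7626635, Δλ=-0.2991861 rad; a=sin²(Δφ/2)+cosφ1·cosφ2·sin²(Δλ/2)=0.1567959493; c=2·atan2(√a, √(1-a))=0.814258104; dist=6371·c=5187.638 ≈ 5187.6 km; running total=21037.0 km
Leg 3 bearing: y=sinΔλ·cosφ2=-0.28968045, x=cosφ1·sinφ2-sinφ1·cosφ2·cosΔλ=-0.66703010; θ=atan2(y, x)=-156.5255° <0 so +360° → 203.4745° ≈ 203.5°
Leg 4: φ1=-0.1856018, φ2=-1.1739608, Δφ=-0.9883590, Δλ=-0.1077008 rad; a=sin²(Δφ/2)+cosφ1·cosφ2·sin²(Δλ/2)=0.2260699737; c=2·atan2(√a, √(1-a))=0.990992239; dist=6371·c=6313.612 ≈ 6313.6 km; running total=27350.6 km
Leg 4 bearing: y=sinΔλ·cosφ2=-0.04154611, x=cosφ1·sinφ2-sinφ1·cosφ2·cosΔλ=-0.83553772; θ=atan2(y, x)=-177.1534° <0 so +360° → 182.8466° ≈ 182.8°
Leg 5: φ1=-1.1739608, φ2=-1.0646229, Δφ=0.1093379, Δλ=-4.3029452 rad; a=sin²(Δφ/2)+cosφ1·cosφ2·sin²(Δλ/2)=0.1339800483; c=2·atan2(√a, √(1-a))=0.749484871; dist=6371·c=4774.968 ≈ 4775.0 km; running total=32125.6 km
Leg 5 bearing: y=sinΔλ·cosφ2=0.44475883, x=cosφ1·sinφ2-sinφ1·cosφ2·cosΔλ=-0.51604958; θ=atan2(y, x)=139.2435° ≈ 139.2°
Leg 6: φ1=-1.0646229, φ2=0.9770545, Δφ=2.0416774, Δλ=4.7978368 rad; a=sin²(Δφ/2)+cosφ1·cosφ2·sin²(Δλ/2)=0.8508853095; c=2·atan2(√a, √(1-a))=2.348676209; dist=6371·c=14963.416 ≈ 14963.4 km; running total=47089.0 km
Leg 6 bearing: y=sinΔλ·cosφ2=-0.55742516, x=cosφ1·sinφ2-sinφ1·cosφ2·cosΔλ=0.44361603; θ=atan2(y, x)=-51.4862° <0 so +360° → 308.5138° ≈ 308.5°
Leg 7: φ1=0.9770545, φ2=-0.8390443, Δφ=-1.8160989, Δλ=-0.8917533 rad; a=sin²(Δφ/2)+cosφ1·cosφ2·sin²(Δλ/2)=0.6909465143; c=2·atan2(√a, √(1-a))=1.962640033; dist=6371·c=12503.980 ≈ 12504.0 km; running total=59593.0 km
Leg 7 bearing: y=sinΔλ·cosφ2=-0.51995581, x=cosφ1·sinφ2-sinφ1·cosφ2·cosΔλ=-0.76407046; θ=atan2(y, x)=-145.7644° <0 so +360° → 214.2356° ≈ 214.2°

Leg 1: dist=10163.1 km, bearing=227.9°
Leg 2: dist=5686.3 km, bearing=13.6°
Leg 3: dist=5187.6 km, bearing=203.5°
Leg 4: dist=6313.6 km, bearing=182.8°
Leg 5: dist=4775.0 km, bearing=139.2°
Leg 6: dist=14963.4 km, bearing=308.5°
Leg 7: dist=12504.0 km, bearing=214.2°
Total: 59593.0 km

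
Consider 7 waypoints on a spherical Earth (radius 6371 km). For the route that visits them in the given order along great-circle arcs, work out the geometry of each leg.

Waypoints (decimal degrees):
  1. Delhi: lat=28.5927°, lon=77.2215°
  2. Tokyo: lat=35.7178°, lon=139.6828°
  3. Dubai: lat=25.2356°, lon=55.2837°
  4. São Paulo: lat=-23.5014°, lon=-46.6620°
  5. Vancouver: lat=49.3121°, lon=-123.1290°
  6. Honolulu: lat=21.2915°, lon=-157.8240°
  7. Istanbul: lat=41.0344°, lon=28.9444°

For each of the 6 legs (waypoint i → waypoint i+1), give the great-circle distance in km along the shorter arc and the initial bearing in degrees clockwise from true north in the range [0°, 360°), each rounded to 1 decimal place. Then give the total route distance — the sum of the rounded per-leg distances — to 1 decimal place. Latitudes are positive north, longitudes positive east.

Leg 1: φ1=0.4990368, φ2=0.6233932, Δφ=0.1243565, Δλ=1.0901553 rad; a=sin²(Δφ/2)+cosφ1·cosφ2·sin²(Δλ/2)=0.1955035269; c=2·atan2(√a, √(1-a))=0.916006003; dist=6371·c=5835.874 ≈ 5835.9 km; running total=5835.9 km
Leg 1 bearing: y=sinΔλ·cosφ2=0.71991266, x=cosφ1·sinφ2-sinφ1·cosφ2·cosΔλ=0.33294647; θ=atan2(y, x)=65.1803° ≈ 65.2°
Leg 2: φ1=0.6233932, φ2=0.4404443, Δφ=-0.1829489, Δλ=-1.4730422 rad; a=sin²(Δφ/2)+cosφ1·cosφ2·sin²(Δλ/2)=0.3397133645; c=2·atan2(√a, √(1-a))=1.244461690; dist=6371·c=7928.465 ≈ 7928.5 km; running total=13764.4 km
Leg 2 bearing: y=sinΔλ·cosφ2=-0.90024382, x=cosφ1·sinφ2-sinφ1·cosφ2·cosΔλ=0.29460793; θ=atan2(y, x)=-71.8791° <0 so +360° → 288.1209° ≈ 288.1°
Leg 3: φ1=0.4404443, φ2=-0.4101768, Δφ=-0.8506211, Δλ=-1.7792881 rad; a=sin²(Δφ/2)+cosφ1·cosφ2·sin²(Δλ/2)=0.6708562773; c=2·atan2(√a, √(1-a))=1.919534868; dist=6371·c=12229.357 ≈ 12229.4 km; running total=25993.8 km
Leg 3 bearing: y=sinΔλ·cosφ2=-0.89719087, x=cosφ1·sinφ2-sinφ1·cosφ2·cosΔλ=-0.27978754; θ=atan2(y, x)=-107.3200° <0 so +360° → 252.6800° ≈ 252.7°
Leg 4: φ1=-0.4101768, φ2=0.8606585, Δφ=1.2708353, Δλ=-1.3346009 rad; a=sin²(Δφ/2)+cosφ1·cosφ2·sin²(Δλ/2)=0.5812373784; c=2·atan2(√a, √(1-a))=1.733994547; dist=6371·c=11047.279 ≈ 11047.3 km; running total=37041.1 km
Leg 4 bearing: y=sinΔλ·cosφ2=-0.63383741, x=cosφ1·sinφ2-sinφ1·cosφ2·cosΔλ=0.75620902; θ=atan2(y, x)=-39.9690° <0 so +360° → 320.0310° ≈ 320.0°
Leg 5: φ1=0.8606585, φ2=0.3716068, Δφ=-0.4890517, Δλ=-0.6055420 rad; a=sin²(Δφ/2)+cosφ1·cosφ2·sin²(Δλ/2)=0.1126139799; c=2·atan2(√a, √(1-a))=0.684441870; dist=6371·c=4360.579 ≈ 4360.6 km; running total=41401.7 km
Leg 5 bearing: y=sinΔλ·cosφ2=-0.53035656, x=cosφ1·sinφ2-sinφ1·cosφ2·cosΔλ=-0.34416596; θ=atan2(y, x)=-122.9809° <0 so +360° → 237.0191° ≈ 237.0°
Leg 6: φ1=0.3716068, φ2=0.7161854, Δφ=0.3445786, Δλ=3.2597235 rad; a=sin²(Δφ/2)+cosφ1·cosφ2·sin²(Δλ/2)=0.7297717522; c=2·atan2(√a, √(1-a))=2.048277475; dist=6371·c=13049.576 ≈ 13049.6 km; running total=54451.3 km
Leg 6 bearing: y=sinΔλ·cosφ2=-0.08890084, x=cosφ1·sinφ2-sinφ1·cosφ2·cosΔλ=0.88369475; θ=atan2(y, x)=-5.7447° <0 so +360° → 354.2553° ≈ 354.3°

Leg 1: dist=5835.9 km, bearing=65.2°
Leg 2: dist=7928.5 km, bearing=288.1°
Leg 3: dist=12229.4 km, bearing=252.7°
Leg 4: dist=11047.3 km, bearing=320.0°
Leg 5: dist=4360.6 km, bearing=237.0°
Leg 6: dist=13049.6 km, bearing=354.3°
Total: 54451.3 km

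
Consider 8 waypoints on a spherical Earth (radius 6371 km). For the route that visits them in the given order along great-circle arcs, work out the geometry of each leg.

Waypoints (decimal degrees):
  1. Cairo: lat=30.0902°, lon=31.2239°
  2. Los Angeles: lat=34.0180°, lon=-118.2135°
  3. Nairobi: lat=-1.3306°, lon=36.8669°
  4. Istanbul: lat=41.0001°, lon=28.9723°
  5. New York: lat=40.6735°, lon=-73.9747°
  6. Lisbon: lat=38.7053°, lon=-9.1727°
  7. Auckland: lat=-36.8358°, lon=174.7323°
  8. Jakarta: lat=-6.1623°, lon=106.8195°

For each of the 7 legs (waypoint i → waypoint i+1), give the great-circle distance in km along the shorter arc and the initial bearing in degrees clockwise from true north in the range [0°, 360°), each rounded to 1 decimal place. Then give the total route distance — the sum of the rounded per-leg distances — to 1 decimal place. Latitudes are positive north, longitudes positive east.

Leg 1: φ1=0.5251731, φ2=0.5937261, Δφ=0.0685530, Δλ=-2.6081747 rad; a=sin²(Δφ/2)+cosφ1·cosφ2·sin²(Δλ/2)=0.6685203337; c=2·atan2(√a, √(1-a))=1.914568205; dist=6371·c=12197.714 ≈ 12197.7 km; running total=12197.7 km
Leg 1 bearing: y=sinΔλ·cosφ2=-0.42145923, x=cosφ1·sinφ2-sinφ1·cosφ2·cosΔλ=0.84188818; θ=atan2(y, x)=-26.5931° <0 so +360° → 333.4069° ≈ 333.4°
Leg 2: φ1=0.5937261, φ2=-0.0232234, Δφ=-0.6169495, Δλ=2.7066636 rad; a=sin²(Δφ/2)+cosφ1·cosφ2·sin²(Δλ/2)=0.8822416395; c=2·atan2(√a, √(1-a))=2.441035715; dist=6371·c=15551.839 ≈ 15551.8 km; running total=27749.5 km
Leg 2 bearing: y=sinΔλ·cosφ2=0.42123246, x=cosφ1·sinφ2-sinφ1·cosφ2·cosΔλ=0.48798415; θ=atan2(y, x)=40.8011° ≈ 40.8°
Leg 3: φ1=-0.0232234, φ2=0.7155867, Δφ=0.7388101, Δλ=-0.1377868 rad; a=sin²(Δφ/2)+cosφ1·cosφ2·sin²(Δλ/2)=0.1339402542; c=2·atan2(√a, √(1-a))=0.749368039; dist=6371·c=4774.224 ≈ 4774.2 km; running total=32523.7 km
Leg 3 bearing: y=sinΔλ·cosφ2=-0.10366010, x=cosφ1·sinφ2-sinφ1·cosφ2·cosΔλ=0.67324263; θ=atan2(y, x)=-8.7532° <0 so +360° → 351.2468° ≈ 351.2°
Leg 4: φ1=0.7155867, φ2=0.7098865, Δφ=-0.0057002, Δλ=-1.7967641 rad; a=sin²(Δφ/2)+cosφ1·cosφ2·sin²(Δλ/2)=0.3503298700; c=2·atan2(√a, √(1-a))=1.266795193; dist=6371·c=8070.752 ≈ 8070.8 km; running total=40594.5 km
Leg 4 bearing: y=sinΔλ·cosφ2=-0.73915470, x=cosφ1·sinφ2-sinφ1·cosφ2·cosΔλ=0.60336203; θ=atan2(y, x)=-50.7757° <0 so +360° → 309.2243° ≈ 309.2°
Leg 5: φ1=0.7098865, φ2=0.6755349, Δφ=-0.0343516, Δλ=1.1310083 rad; a=sin²(Δφ/2)+cosφ1·cosφ2·sin²(Δλ/2)=0.1702341885; c=2·atan2(√a, √(1-a))=0.850600846; dist=6371·c=5419.178 ≈ 5419.2 km; running total=46013.7 km
Leg 5 bearing: y=sinΔλ·cosφ2=0.70611381, x=cosφ1·sinφ2-sinφ1·cosφ2·cosΔλ=0.25772336; θ=atan2(y, x)=69.9485° ≈ 69.9°
Leg 6: φ1=0.6755349, φ2=-0.6429060, Δφ=-1.3184409, Δλ=3.2097478 rad; a=sin²(Δφ/2)+cosφ1·cosφ2·sin²(Δλ/2)=0.9990088345; c=2·atan2(√a, √(1-a))=3.078616684; dist=6371·c=19613.867 ≈ 19613.9 km; running total=65627.6 km
Leg 6 bearing: y=sinΔλ·cosφ2=-0.05450619, x=cosφ1·sinφ2-sinφ1·cosφ2·cosΔλ=0.03146121; θ=atan2(y, x)=-60.0063° <0 so +360° → 299.9937° ≈ 300.0°
Leg 7: φ1=-0.6429060, φ2=-0.1075524, Δφ=0.5353536, Δλ=-1.1853020 rad; a=sin²(Δφ/2)+cosφ1·cosφ2·sin²(Δλ/2)=0.3182174569; c=2·atan2(√a, √(1-a))=1.198704307; dist=6371·c=7636.945 ≈ 7636.9 km; running total=73264.5 km
Leg 7 bearing: y=sinΔλ·cosφ2=-0.92125851, x=cosφ1·sinφ2-sinφ1·cosφ2·cosΔλ=0.13821425; θ=atan2(y, x)=-81.4677° <0 so +360° → 278.5323° ≈ 278.5°

Leg 1: dist=12197.7 km, bearing=333.4°
Leg 2: dist=15551.8 km, bearing=40.8°
Leg 3: dist=4774.2 km, bearing=351.2°
Leg 4: dist=8070.8 km, bearing=309.2°
Leg 5: dist=5419.2 km, bearing=69.9°
Leg 6: dist=19613.9 km, bearing=300.0°
Leg 7: dist=7636.9 km, bearing=278.5°
Total: 73264.5 km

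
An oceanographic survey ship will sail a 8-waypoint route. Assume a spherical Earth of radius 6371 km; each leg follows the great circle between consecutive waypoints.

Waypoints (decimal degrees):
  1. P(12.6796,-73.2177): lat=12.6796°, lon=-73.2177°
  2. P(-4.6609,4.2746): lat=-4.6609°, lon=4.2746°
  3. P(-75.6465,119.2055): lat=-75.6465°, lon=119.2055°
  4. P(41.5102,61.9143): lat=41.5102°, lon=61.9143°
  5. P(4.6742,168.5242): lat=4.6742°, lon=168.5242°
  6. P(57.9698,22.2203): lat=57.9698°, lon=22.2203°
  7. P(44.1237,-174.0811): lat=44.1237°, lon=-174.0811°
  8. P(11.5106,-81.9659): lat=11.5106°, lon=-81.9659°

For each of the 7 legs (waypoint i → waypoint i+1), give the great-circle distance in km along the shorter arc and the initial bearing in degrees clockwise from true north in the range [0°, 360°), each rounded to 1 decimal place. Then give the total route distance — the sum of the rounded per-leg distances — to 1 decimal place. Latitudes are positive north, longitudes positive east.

Leg 1: dist=8771.8 km, bearing=97.4°
Leg 2: dist=10169.6 km, bearing=167.0°
Leg 3: dist=13655.1 km, bearing=311.4°
Leg 4: dist=11027.0 km, bearing=75.3°
Leg 5: dist=12427.1 km, bearing=341.5°
Leg 6: dist=8562.9 km, bearing=11.9°
Leg 7: dist=9286.3 km, bearing=80.2°
Total: 73899.8 km

Leg 1: φ1=0.2213008, φ2=-0.0813481, Δφ=-0.3026488, Δλ=1.3524958 rad; a=sin²(Δφ/2)+cosφ1·cosφ2·sin²(Δλ/2)=0.4036227919; c=2·atan2(√a, √(1-a))=1.376827893; dist=6371·c=8771.771 ≈ 8771.8 km; running total=8771.8 km
Leg 1 bearing: y=sinΔλ·cosφ2=0.97303847, x=cosφ1·sinφ2-sinφ1·cosφ2·cosΔλ=-0.12665654; θ=atan2(y, x)=97.4163° ≈ 97.4°
Leg 2: φ1=-0.0813481, φ2=-1.3202805, Δφ=-1.2389324, Δλ=2.0059226 rad; a=sin²(Δφ/2)+cosφ1·cosφ2·sin²(Δλ/2)=0.5127150895; c=2·atan2(√a, √(1-a))=1.596229247; dist=6371·c=10169.577 ≈ 10169.6 km; running total=18941.4 km
Leg 2 bearing: y=sinΔλ·cosφ2=0.22480327, x=cosφ1·sinφ2-sinφ1·cosφ2·cosΔλ=-0.97407228; θ=atan2(y, x)=167.0044° ≈ 167.0°
Leg 3: φ1=-1.3202805, φ2=0.7244897, Δφ=2.0447702, Δλ=-0.9999201 rad; a=sin²(Δφ/2)+cosφ1·cosφ2·sin²(Δλ/2)=0.7708756408; c=2·atan2(√a, √(1-a))=2.143315563; dist=6371·c=13655.063 ≈ 13655.1 km; running total=32596.5 km
Leg 3 bearing: y=sinΔλ·cosφ2=-0.63009290, x=cosφ1·sinφ2-sinφ1·cosφ2·cosΔλ=0.55631690; θ=atan2(y, x)=-48.5583° <0 so +360° → 311.4417° ≈ 311.4°
Leg 4: φ1=0.7244897, φ2=0.0815802, Δφ=-0.6429095, Δλ=1.8606938 rad; a=sin²(Δφ/2)+cosφ1·cosφ2·sin²(Δλ/2)=0.5796693613; c=2·atan2(√a, √(1-a))=1.730817108; dist=6371·c=11027.036 ≈ 11027.0 km; running total=43623.5 km
Leg 4 bearing: y=sinΔλ·cosφ2=0.95508615, x=cosφ1·sinφ2-sinφ1·cosφ2·cosΔλ=0.24984317; θ=atan2(y, x)=75.3404° ≈ 75.3°
Leg 5: φ1=0.0815802, φ2=1.0117639, Δφ=0.9301837, Δλ=-2.5534848 rad; a=sin²(Δφ/2)+cosφ1·cosφ2·sin²(Δλ/2)=0.6853541917; c=2·atan2(√a, √(1-a))=1.950567960; dist=6371·c=12427.068 ≈ 12427.1 km; running total=56050.6 km
Leg 5 bearing: y=sinΔλ·cosφ2=-0.29424069, x=cosφ1·sinφ2-sinφ1·cosφ2·cosΔλ=0.88090732; θ=atan2(y, x)=-18.4704° <0 so +360° → 341.5296° ≈ 341.5°
Leg 6: φ1=1.0117639, φ2=0.7701038, Δφ=-0.2416600, Δλ=-3.4261058 rad; a=sin²(Δφ/2)+cosφ1·cosφ2·sin²(Δλ/2)=0.3875934683; c=2·atan2(√a, √(1-a))=1.344045142; dist=6371·c=8562.912 ≈ 8562.9 km; running total=64613.5 km
Leg 6 bearing: y=sinΔλ·cosφ2=0.20149017, x=cosφ1·sinφ2-sinφ1·cosφ2·cosΔλ=0.95334191; θ=atan2(y, x)=11.9339° ≈ 11.9°
Leg 7: φ1=0.7701038, φ2=0.2008979, Δφ=-0.5692060, Δλ=1.6077135 rad; a=sin²(Δφ/2)+cosφ1·cosφ2·sin²(Δλ/2)=0.4435167911; c=2·atan2(√a, √(1-a))=1.457588250; dist=6371·c=9286.295 ≈ 9286.3 km; running total=73899.8 km
Leg 7 bearing: y=sinΔλ·cosφ2=0.97922014, x=cosφ1·sinφ2-sinφ1·cosφ2·cosΔλ=0.16842356; θ=atan2(y, x)=80.2407° ≈ 80.2°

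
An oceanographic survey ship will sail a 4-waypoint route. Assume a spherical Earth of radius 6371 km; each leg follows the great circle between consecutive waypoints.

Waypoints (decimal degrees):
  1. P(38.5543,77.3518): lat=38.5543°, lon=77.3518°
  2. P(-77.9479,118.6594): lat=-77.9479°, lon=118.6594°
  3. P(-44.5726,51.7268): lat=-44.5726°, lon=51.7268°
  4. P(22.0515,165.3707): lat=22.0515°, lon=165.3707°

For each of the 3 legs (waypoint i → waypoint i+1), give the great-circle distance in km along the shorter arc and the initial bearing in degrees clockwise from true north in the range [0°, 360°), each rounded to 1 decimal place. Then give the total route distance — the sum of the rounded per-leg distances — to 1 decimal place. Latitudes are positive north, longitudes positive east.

Leg 1: dist=13247.2 km, bearing=170.9°
Leg 2: dist=4656.1 km, bearing=280.9°
Leg 3: dist=13553.5 km, bearing=89.6°
Total: 31456.8 km

Leg 1: φ1=0.6728995, φ2=-1.3604475, Δφ=-2.0333470, Δλ=0.7209536 rad; a=sin²(Δφ/2)+cosφ1·cosφ2·sin²(Δλ/2)=0.7434307965; c=2·atan2(√a, √(1-a))=2.079289471; dist=6371·c=13247.153 ≈ 13247.2 km; running total=13247.2 km
Leg 1 bearing: y=sinΔλ·cosφ2=0.13782985, x=cosφ1·sinφ2-sinφ1·cosφ2·cosΔλ=-0.86253622; θ=atan2(y, x)=170.9211° ≈ 170.9°
Leg 2: φ1=-1.3604475, φ2=-0.7779386, Δφ=0.5825089, Δλ=-1.1681942 rad; a=sin²(Δφ/2)+cosφ1·cosφ2·sin²(Δλ/2)=0.1276888396; c=2·atan2(√a, √(1-a))=0.730827488; dist=6371·c=4656.102 ≈ 4656.1 km; running total=17903.3 km
Leg 2 bearing: y=sinΔλ·cosφ2=-0.65540457, x=cosφ1·sinφ2-sinφ1·cosφ2·cosΔλ=0.12642174; θ=atan2(y, x)=-79.0822° <0 so +360° → 280.9178° ≈ 280.9°
Leg 3: φ1=-0.7779386, φ2=0.3848713, Δφ=1.1628099, Δλ=1.9834602 rad; a=sin²(Δφ/2)+cosφ1·cosφ2·sin²(Δλ/2)=0.7641411875; c=2·atan2(√a, √(1-a))=2.127372664; dist=6371·c=13553.491 ≈ 13553.5 km; running total=31456.8 km
Leg 3 bearing: y=sinΔλ·cosφ2=0.84904328, x=cosφ1·sinφ2-sinφ1·cosφ2·cosΔλ=0.00657626; θ=atan2(y, x)=89.5562° ≈ 89.6°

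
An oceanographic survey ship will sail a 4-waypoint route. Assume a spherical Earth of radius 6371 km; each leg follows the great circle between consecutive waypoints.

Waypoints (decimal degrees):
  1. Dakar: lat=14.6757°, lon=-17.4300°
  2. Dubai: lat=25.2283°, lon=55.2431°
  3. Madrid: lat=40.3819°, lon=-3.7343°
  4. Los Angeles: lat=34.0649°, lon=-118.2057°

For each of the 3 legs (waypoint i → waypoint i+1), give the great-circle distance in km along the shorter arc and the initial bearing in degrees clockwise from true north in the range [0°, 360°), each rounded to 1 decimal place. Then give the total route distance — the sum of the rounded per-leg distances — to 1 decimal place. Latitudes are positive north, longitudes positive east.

Leg 1: φ1=0.2561393, φ2=0.4403169, Δφ=0.1841776, Δλ=1.2683849 rad; a=sin²(Δφ/2)+cosφ1·cosφ2·sin²(Δλ/2)=0.3156952354; c=2·atan2(√a, √(1-a))=1.193283549; dist=6371·c=7602.409 ≈ 7602.4 km; running total=7602.4 km
Leg 1 bearing: y=sinΔλ·cosφ2=0.86356611, x=cosφ1·sinφ2-sinφ1·cosφ2·cosΔλ=0.34406480; θ=atan2(y, x)=68.2765° ≈ 68.3°
Leg 2: φ1=0.4403169, φ2=0.7047971, Δφ=0.2644802, Δλ=-1.0293498 rad; a=sin²(Δφ/2)+cosφ1·cosφ2·sin²(Δλ/2)=0.1843593605; c=2·atan2(√a, √(1-a))=0.887592142; dist=6371·c=5654.8495 ≈ 5654.8 km; running total=13257.2 km
Leg 2 bearing: y=sinΔλ·cosφ2=-0.65278640, x=cosφ1·sinφ2-sinφ1·cosφ2·cosΔλ=0.41875275; θ=atan2(y, x)=-57.3204° <0 so +360° → 302.6796° ≈ 302.7°
Leg 3: φ1=0.7047971, φ2=0.5945447, Δφ=-0.1102524, Δλ=-1.9979028 rad; a=sin²(Δφ/2)+cosφ1·cosφ2·sin²(Δλ/2)=0.4492499130; c=2·atan2(√a, √(1-a))=1.469121059; dist=6371·c=9359.770 ≈ 9359.8 km; running total=22617.0 km
Leg 3 bearing: y=sinΔλ·cosφ2=-0.75398661, x=cosφ1·sinφ2-sinφ1·cosφ2·cosΔλ=0.64900070; θ=atan2(y, x)=-49.2795° <0 so +360° → 310.7205° ≈ 310.7°

Leg 1: dist=7602.4 km, bearing=68.3°
Leg 2: dist=5654.8 km, bearing=302.7°
Leg 3: dist=9359.8 km, bearing=310.7°
Total: 22617.0 km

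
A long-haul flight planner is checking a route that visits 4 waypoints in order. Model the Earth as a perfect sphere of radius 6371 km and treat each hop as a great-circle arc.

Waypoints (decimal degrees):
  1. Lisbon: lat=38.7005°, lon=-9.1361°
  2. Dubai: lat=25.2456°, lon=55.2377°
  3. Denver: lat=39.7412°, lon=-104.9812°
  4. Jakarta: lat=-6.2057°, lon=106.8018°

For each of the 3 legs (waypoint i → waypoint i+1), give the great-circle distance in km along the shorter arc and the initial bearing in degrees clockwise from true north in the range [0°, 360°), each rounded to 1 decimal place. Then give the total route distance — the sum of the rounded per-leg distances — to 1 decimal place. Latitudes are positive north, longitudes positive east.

Leg 1: dist=6128.3 km, bearing=83.8°
Leg 2: dist=12503.3 km, bearing=343.6°
Leg 3: dist=15118.6 km, bearing=311.1°
Total: 33750.2 km

Leg 1: φ1=0.6754511, φ2=0.4406188, Δφ=-0.2348323, Δλ=1.1235348 rad; a=sin²(Δφ/2)+cosφ1·cosφ2·sin²(Δλ/2)=0.2140188347; c=2·atan2(√a, √(1-a))=0.961900192; dist=6371·c=6128.266 ≈ 6128.3 km; running total=6128.3 km
Leg 1 bearing: y=sinΔλ·cosφ2=0.81551781, x=cosφ1·sinφ2-sinφ1·cosφ2·cosΔλ=0.08825979; θ=atan2(y, x)=83.8232° ≈ 83.8°
Leg 2: φ1=0.4406188, φ2=0.6936148, Δφ=0.2529959, Δλ=-2.7963473 rad; a=sin²(Δφ/2)+cosφ1·cosφ2·sin²(Δλ/2)=0.6908937409; c=2·atan2(√a, √(1-a))=1.962525833; dist=6371·c=12503.252 ≈ 12503.3 km; running total=18631.6 km
Leg 2 bearing: y=sinΔλ·cosφ2=-0.26023048, x=cosφ1·sinφ2-sinφ1·cosφ2·cosΔλ=0.88685873; θ=atan2(y, x)=-16.3532° <0 so +360° → 343.6468° ≈ 343.6°
Leg 3: φ1=0.6936148, φ2=-0.1083099, Δφ=-0.8019247, Δλ=3.6963106 rad; a=sin²(Δφ/2)+cosφ1·cosφ2·sin²(Δλ/2)=0.8594580085; c=2·atan2(√a, √(1-a))=2.373037915; dist=6371·c=15118.625 ≈ 15118.6 km; running total=33750.2 km
Leg 3 bearing: y=sinΔλ·cosφ2=-0.52361723, x=cosφ1·sinφ2-sinφ1·cosφ2·cosΔλ=0.45714850; θ=atan2(y, x)=-48.8771° <0 so +360° → 311.1229° ≈ 311.1°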